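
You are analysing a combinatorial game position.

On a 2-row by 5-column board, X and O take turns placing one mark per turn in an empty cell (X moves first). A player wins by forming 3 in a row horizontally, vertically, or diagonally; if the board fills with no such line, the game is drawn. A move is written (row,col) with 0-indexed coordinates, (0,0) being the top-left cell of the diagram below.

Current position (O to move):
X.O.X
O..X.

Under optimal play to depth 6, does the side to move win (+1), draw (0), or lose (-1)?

[X.O.X/O..X.] O move#1: (0,1):+0/XOO.X/O..X.*, (0,3):+0/X.OOX/O..X., (1,1):+0/X.O.X/OO.X., (1,2):+0/X.O.X/O.OX., (1,4):+0/X.O.X/O..XO
[XOO.X/O..X.] X move#2: (0,3):+0/XOOXX/O..X.*, (1,1):-1/XOO.X/OX.X., (1,2):-1/XOO.X/O.XX., (1,4):-1/XOO.X/O..XX
[XOOXX/O..X.] O move#3: (1,1):+0/XOOXX/OO.X.*, (1,2):+0/XOOXX/O.OX., (1,4):+0/XOOXX/O..XO
[XOOXX/OO.X.] X move#4: (1,2):+0/XOOXX/OOXX.*, (1,4):-1/XOOXX/OO.XX
[XOOXX/OOXX.] O move#5: (1,4):+0/XOOXX/OOXXO*
[XOOXX/OOXXO] end (terminal +0, X#6); searched X.O.X/O..X. to 6

value(X.O.X/O..X., O) = 0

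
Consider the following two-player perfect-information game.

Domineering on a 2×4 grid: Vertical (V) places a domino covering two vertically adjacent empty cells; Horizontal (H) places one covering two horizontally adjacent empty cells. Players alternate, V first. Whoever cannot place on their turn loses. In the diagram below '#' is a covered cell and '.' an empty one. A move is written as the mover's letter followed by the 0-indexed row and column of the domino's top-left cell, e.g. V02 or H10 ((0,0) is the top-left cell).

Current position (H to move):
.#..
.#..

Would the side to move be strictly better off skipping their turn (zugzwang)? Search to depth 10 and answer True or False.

[.#../.#..] H move#1: H02:+1/.###/.#..*, H12:+1/.#../.###
[.###/.#..] V move#2: V00:-1/####/##..*
[####/##..] H move#3: H12:+1/####/####*
[####/####] end (terminal -1, V#4); searched .#../.#.. to 10
pass branch (V moves first from the same position):
  | [.#../.#..] V move#1: V00:-1/##../##.., V02:+1/.##./.##.*, V03:+1/.#.#/.#.#
  | [.##./.##.] end (terminal -1, H#2); searched .#../.#.. to 10
H moving scores +1; H passing scores -1

zugzwang(.#../.#.., H) = False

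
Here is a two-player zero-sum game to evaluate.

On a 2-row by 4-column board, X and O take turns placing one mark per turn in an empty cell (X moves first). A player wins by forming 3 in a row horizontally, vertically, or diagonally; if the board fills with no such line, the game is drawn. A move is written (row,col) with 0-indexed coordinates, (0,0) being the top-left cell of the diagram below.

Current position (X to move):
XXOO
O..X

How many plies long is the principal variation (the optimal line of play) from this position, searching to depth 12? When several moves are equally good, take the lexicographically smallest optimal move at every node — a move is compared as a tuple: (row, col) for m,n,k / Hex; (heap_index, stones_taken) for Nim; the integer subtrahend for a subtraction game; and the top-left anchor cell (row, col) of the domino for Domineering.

p1 X@[XXOO/O..X]: (1,1)[XXOO/OX.X]+0* (1,2)[XXOO/O.XX]+0
p2 O@[XXOO/OX.X]: (1,2)[XXOO/OXOX]+0*
p3 X@[XXOO/OXOX] terminal +0; root [XXOO/O..X] d12

PV length from [XXOO/O..X]: 2 plies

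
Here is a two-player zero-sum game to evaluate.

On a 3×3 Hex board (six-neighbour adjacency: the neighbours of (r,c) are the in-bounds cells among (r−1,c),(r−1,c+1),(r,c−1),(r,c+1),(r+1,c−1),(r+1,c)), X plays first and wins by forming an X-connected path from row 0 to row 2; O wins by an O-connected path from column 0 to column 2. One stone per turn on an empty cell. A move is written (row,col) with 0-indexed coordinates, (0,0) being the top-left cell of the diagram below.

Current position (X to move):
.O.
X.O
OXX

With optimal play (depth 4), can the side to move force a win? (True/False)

[.O./X.O/OXX] X move#1: (0,0):-1/XO./X.O/OXX, (0,2):-1/.OX/X.O/OXX, (1,1):+1/.O./XXO/OXX*
[.O./XXO/OXX] O move#2: (0,0):-1/OO./XXO/OXX*, (0,2):-1/.OO/XXO/OXX
[OO./XXO/OXX] X move#3: (0,2):+1/OOX/XXO/OXX*
[OOX/XXO/OXX] end (terminal -1, O#4); searched .O./X.O/OXX to 4

X winning at [.O./X.O/OXX]: True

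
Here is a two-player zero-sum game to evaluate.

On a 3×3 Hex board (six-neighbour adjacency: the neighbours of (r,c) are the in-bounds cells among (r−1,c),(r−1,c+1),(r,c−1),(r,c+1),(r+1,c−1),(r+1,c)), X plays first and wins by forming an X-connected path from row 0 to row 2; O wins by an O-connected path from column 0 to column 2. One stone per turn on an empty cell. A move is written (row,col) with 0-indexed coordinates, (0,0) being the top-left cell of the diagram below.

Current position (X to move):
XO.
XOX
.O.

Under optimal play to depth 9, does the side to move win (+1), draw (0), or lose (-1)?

value(XO./XOX/.O., X) = +1

[XO./XOX/.O.] X move#1: (0,2):+1/XOX/XOX/.O.*, (2,0):+1/XO./XOX/XO., (2,2):+1/XO./XOX/.OX
[XOX/XOX/.O.] O move#2: (2,0):-1/XOX/XOX/OO.*, (2,2):-1/XOX/XOX/.OO
[XOX/XOX/OO.] X move#3: (2,2):+1/XOX/XOX/OOX*
[XOX/XOX/OOX] end (terminal -1, O#4); searched XO./XOX/.O. to 9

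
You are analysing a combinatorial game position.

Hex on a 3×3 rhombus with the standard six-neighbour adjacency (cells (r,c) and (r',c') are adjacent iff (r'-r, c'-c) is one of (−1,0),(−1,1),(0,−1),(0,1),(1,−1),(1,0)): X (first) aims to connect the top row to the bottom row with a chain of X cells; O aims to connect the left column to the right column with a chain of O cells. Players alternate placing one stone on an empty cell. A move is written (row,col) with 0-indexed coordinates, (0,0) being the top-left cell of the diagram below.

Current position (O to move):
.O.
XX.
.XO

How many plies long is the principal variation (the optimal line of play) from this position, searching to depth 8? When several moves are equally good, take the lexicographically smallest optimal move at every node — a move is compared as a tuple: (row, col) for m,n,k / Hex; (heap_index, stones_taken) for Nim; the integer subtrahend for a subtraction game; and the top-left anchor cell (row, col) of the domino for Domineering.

p1 O@[.O./XX./.XO]: (0,0)[OO./XX./.XO]-1* (0,2)[.OO/XX./.XO]-1 (1,2)[.O./XXO/.XO]-1 (2,0)[.O./XX./OXO]-1
p2 X@[OO./XX./.XO]: (0,2)[OOX/XX./.XO]+1* (1,2)[OO./XXX/.XO]-1 (2,0)[OO./XX./XXO]-1
p3 O@[OOX/XX./.XO] terminal -1; root [.O./XX./.XO] d8

PV length from [.O./XX./.XO]: 2 plies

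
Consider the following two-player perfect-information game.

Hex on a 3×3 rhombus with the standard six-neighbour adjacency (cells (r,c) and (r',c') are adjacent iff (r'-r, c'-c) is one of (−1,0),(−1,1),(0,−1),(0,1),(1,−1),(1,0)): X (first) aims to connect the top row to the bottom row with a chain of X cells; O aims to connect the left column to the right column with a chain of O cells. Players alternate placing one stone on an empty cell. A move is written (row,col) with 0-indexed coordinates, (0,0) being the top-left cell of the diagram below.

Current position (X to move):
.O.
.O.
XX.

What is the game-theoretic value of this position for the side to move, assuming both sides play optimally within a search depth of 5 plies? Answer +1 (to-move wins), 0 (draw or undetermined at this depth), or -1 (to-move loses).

value(.O./.O./XX., X) = -1

[.O./.O./XX.] X move#1: (0,0):-1/XO./.O./XX.*, (0,2):-1/.OX/.O./XX., (1,0):-1/.O./XO./XX., (1,2):-1/.O./.OX/XX., (2,2):-1/.O./.O./XXX
[XO./.O./XX.] O move#2: (0,2):-1/XOO/.O./XX., (1,0):+1/XO./OO./XX.*, (1,2):-1/XO./.OO/XX., (2,2):-1/XO./.O./XXO
[XO./OO./XX.] X move#3: (0,2):-1/XOX/OO./XX.*, (1,2):-1/XO./OOX/XX., (2,2):-1/XO./OO./XXX
[XOX/OO./XX.] O move#4: (1,2):+1/XOX/OOO/XX.*, (2,2):-1/XOX/OO./XXO
[XOX/OOO/XX.] end (terminal -1, X#5); searched .O./.O./XX. to 5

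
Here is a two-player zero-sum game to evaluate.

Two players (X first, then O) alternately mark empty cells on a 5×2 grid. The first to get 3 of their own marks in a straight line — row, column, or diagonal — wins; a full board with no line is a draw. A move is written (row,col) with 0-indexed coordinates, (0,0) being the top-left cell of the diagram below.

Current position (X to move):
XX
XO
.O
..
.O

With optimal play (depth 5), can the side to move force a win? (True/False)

[XX/XO/.O/../.O] X move#1: (2,0):+1/XX/XO/XO/../.O*, (3,0):-1/XX/XO/.O/X./.O, (3,1):+0/XX/XO/.O/.X/.O, (4,0):-1/XX/XO/.O/../XO
[XX/XO/XO/../.O] end (terminal -1, O#2); searched XX/XO/.O/../.O to 5

X winning at [XX/XO/.O/../.O]: True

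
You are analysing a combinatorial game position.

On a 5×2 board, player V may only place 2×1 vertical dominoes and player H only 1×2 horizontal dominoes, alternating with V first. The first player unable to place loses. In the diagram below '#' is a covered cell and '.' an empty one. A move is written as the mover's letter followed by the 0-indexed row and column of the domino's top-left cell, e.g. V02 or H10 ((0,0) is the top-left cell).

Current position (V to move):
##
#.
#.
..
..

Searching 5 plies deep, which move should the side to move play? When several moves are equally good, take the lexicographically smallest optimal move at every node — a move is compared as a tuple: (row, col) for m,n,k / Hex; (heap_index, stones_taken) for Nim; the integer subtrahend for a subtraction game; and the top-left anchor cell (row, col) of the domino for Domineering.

V's best at [##/#./#./../..]: V30

[##/#./#./../..] V move#1: V11:-1/##/##/##/../.., V21:-1/##/#./##/.#/.., V30:+1/##/#./#./#./#.*, V31:+1/##/#./#./.#/.#
[##/#./#./#./#.] end (terminal -1, H#2); searched ##/#./#./../.. to 5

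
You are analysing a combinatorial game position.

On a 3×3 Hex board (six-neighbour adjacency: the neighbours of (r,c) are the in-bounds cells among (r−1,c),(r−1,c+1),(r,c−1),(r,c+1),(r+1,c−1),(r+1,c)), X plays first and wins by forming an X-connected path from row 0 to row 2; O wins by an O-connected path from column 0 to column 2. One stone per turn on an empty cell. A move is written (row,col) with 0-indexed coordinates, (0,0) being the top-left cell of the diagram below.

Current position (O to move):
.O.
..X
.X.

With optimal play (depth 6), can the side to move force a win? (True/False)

ply 1, O at .O./..X/.X. | (0,0)=-1→OO./..X/.X.; (0,2)=+1→.OO/..X/.X.*; (1,0)=-1→.O./O.X/.X.; (1,1)=-1→.O./.OX/.X.; (2,0)=-1→.O./..X/OX.; (2,2)=-1→.O./..X/.XO
ply 2, X at .OO/..X/.X. | (0,0)=-1→XOO/..X/.X.*; (1,0)=-1→.OO/X.X/.X.; (1,1)=-1→.OO/.XX/.X.; (2,0)=-1→.OO/..X/XX.; (2,2)=-1→.OO/..X/.XX
ply 3, O at XOO/..X/.X. | (1,0)=+1→XOO/O.X/.X.*; (1,1)=+1→XOO/.OX/.X.; (2,0)=+1→XOO/..X/OX.; (2,2)=-1→XOO/..X/.XO
ply 4: XOO/O.X/.X. is terminal -1 (X); from .O./..X/.X. depth 6

O winning at [.O./..X/.X.]: True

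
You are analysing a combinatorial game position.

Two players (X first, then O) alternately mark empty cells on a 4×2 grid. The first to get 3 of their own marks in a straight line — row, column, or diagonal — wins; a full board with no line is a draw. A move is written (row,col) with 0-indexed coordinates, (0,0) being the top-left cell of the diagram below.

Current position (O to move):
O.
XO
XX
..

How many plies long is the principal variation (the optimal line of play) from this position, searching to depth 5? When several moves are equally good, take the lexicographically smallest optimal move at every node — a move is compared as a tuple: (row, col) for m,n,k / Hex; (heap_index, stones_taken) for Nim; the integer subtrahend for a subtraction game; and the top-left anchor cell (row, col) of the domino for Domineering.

p1 O@[O./XO/XX/..]: (0,1)[OO/XO/XX/..]-1 (3,0)[O./XO/XX/O.]+0* (3,1)[O./XO/XX/.O]-1
p2 X@[O./XO/XX/O.]: (0,1)[OX/XO/XX/O.]+0* (3,1)[O./XO/XX/OX]+0
p3 O@[OX/XO/XX/O.]: (3,1)[OX/XO/XX/OO]+0*
p4 X@[OX/XO/XX/OO] terminal +0; root [O./XO/XX/..] d5

PV length from [O./XO/XX/..]: 3 plies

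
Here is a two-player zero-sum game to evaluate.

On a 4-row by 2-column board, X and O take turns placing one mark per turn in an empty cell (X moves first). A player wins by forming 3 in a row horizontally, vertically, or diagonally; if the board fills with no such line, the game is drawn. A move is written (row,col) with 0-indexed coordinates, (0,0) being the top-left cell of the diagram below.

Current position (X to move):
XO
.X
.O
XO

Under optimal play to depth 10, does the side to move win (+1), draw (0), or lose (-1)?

value(XO/.X/.O/XO, X) = 0

[XO/.X/.O/XO] X move#1: (1,0):+0/XO/XX/.O/XO*, (2,0):+0/XO/.X/XO/XO
[XO/XX/.O/XO] O move#2: (2,0):+0/XO/XX/OO/XO*
[XO/XX/OO/XO] end (terminal +0, X#3); searched XO/.X/.O/XO to 10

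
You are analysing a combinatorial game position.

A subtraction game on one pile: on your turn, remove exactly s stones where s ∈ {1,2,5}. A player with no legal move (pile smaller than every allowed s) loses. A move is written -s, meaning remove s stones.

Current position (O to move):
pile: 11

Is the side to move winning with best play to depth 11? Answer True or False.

O winning at [11]: True

ply 1, O at 11 | -1=-1→10; -2=+1→9*; -5=+1→6
ply 2, X at 9 | -1=-1→8*; -2=-1→7; -5=-1→4
ply 3, O at 8 | -1=-1→7; -2=+1→6*; -5=+1→3
ply 4, X at 6 | -1=-1→5*; -2=-1→4; -5=-1→1
ply 5, O at 5 | -1=-1→4; -2=+1→3*; -5=+1→0
ply 6, X at 3 | -1=-1→2*; -2=-1→1
ply 7, O at 2 | -1=-1→1; -2=+1→0*
ply 8: 0 is terminal -1 (X); from 11 depth 11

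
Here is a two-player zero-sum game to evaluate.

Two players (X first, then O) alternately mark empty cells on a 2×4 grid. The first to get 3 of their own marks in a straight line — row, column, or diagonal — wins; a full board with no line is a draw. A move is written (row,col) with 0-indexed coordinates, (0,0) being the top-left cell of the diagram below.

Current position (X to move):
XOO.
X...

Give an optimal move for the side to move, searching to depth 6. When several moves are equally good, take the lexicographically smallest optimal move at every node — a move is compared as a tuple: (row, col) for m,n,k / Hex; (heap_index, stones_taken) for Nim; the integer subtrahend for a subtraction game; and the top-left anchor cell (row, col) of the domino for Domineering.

X's best at [XOO./X...]: (0,3)

p1 X@[XOO./X...]: (0,3)[XOOX/X...]+0* (1,1)[XOO./XX..]-1 (1,2)[XOO./X.X.]-1 (1,3)[XOO./X..X]-1
p2 O@[XOOX/X...]: (1,1)[XOOX/XO..]+0* (1,2)[XOOX/X.O.]+0 (1,3)[XOOX/X..O]+0
p3 X@[XOOX/XO..]: (1,2)[XOOX/XOX.]+0* (1,3)[XOOX/XO.X]+0
p4 O@[XOOX/XOX.]: (1,3)[XOOX/XOXO]+0*
p5 X@[XOOX/XOXO] terminal +0; root [XOO./X...] d6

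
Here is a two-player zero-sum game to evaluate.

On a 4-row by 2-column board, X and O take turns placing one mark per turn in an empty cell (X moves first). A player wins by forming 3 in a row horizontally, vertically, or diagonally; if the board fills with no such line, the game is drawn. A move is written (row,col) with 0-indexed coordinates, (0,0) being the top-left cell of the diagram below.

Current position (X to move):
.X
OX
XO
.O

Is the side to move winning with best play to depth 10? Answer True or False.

X winning at [.X/OX/XO/.O]: False

p1 X@[.X/OX/XO/.O]: (0,0)[XX/OX/XO/.O]+0* (3,0)[.X/OX/XO/XO]+0
p2 O@[XX/OX/XO/.O]: (3,0)[XX/OX/XO/OO]+0*
p3 X@[XX/OX/XO/OO] terminal +0; root [.X/OX/XO/.O] d10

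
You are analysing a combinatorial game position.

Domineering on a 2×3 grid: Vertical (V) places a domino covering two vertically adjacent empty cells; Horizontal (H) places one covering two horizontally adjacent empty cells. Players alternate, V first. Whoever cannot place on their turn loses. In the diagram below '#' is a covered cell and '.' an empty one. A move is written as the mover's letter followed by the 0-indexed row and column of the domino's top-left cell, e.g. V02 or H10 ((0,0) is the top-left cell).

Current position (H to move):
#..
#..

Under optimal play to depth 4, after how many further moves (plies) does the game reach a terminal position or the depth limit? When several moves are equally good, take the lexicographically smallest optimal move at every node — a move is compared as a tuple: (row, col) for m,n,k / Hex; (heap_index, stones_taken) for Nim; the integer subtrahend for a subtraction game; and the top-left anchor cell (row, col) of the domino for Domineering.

PV length from [#../#..]: 1 ply

p1 H@[#../#..]: H01[###/#..]+1* H11[#../###]+1
p2 V@[###/#..] terminal -1; root [#../#..] d4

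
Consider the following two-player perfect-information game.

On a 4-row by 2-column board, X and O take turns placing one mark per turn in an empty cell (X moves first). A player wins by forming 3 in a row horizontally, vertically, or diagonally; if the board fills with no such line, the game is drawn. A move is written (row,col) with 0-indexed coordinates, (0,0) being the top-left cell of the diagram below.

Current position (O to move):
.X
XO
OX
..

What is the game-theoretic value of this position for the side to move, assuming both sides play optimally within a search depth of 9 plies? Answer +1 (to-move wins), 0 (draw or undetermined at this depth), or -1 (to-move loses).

[.X/XO/OX/..] O move#1: (0,0):+0/OX/XO/OX/..*, (3,0):+0/.X/XO/OX/O., (3,1):+0/.X/XO/OX/.O
[OX/XO/OX/..] X move#2: (3,0):+0/OX/XO/OX/X.*, (3,1):+0/OX/XO/OX/.X
[OX/XO/OX/X.] O move#3: (3,1):+0/OX/XO/OX/XO*
[OX/XO/OX/XO] end (terminal +0, X#4); searched .X/XO/OX/.. to 9

value(.X/XO/OX/.., O) = 0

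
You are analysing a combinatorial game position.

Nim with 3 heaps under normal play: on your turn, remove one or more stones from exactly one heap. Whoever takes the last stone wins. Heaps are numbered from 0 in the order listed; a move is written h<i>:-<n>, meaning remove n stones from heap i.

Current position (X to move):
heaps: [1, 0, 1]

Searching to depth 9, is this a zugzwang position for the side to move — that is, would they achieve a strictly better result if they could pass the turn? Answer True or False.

p1 X@[(1,0,1)]: h0:-1[(0,0,1)]-1* h2:-1[(1,0,0)]-1
p2 O@[(0,0,1)]: h2:-1[(0,0,0)]+1*
p3 X@[(0,0,0)] terminal -1; root [(1,0,1)] d9
if X skipped the turn, O would face:
~ p1 O@[(1,0,1)]: h0:-1[(0,0,1)]-1* h2:-1[(1,0,0)]-1
~ p2 X@[(0,0,1)]: h2:-1[(0,0,0)]+1*
~ p3 O@[(0,0,0)] terminal -1; root [(1,0,1)] d9
compare (X): move=-1 vs pass=+1

zugzwang((1,0,1), X) = True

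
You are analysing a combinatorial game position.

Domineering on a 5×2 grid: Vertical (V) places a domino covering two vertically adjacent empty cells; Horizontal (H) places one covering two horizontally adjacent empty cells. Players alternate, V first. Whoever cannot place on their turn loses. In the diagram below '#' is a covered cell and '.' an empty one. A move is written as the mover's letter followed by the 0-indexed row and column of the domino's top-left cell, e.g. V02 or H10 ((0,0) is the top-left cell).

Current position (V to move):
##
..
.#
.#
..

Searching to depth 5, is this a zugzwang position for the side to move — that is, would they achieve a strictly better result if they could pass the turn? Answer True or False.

zugzwang(##/../.#/.#/.., V) = True

[##/../.#/.#/..] V move#1: V10:-1/##/#./##/.#/..*, V20:-1/##/../##/##/.., V30:-1/##/../.#/##/#.
[##/#./##/.#/..] H move#2: H40:+1/##/#./##/.#/##*
[##/#./##/.#/##] end (terminal -1, V#3); searched ##/../.#/.#/.. to 5
if V skipped the turn, H would face:
~ [##/../.#/.#/..] H move#1: H10:-1/##/##/.#/.#/..*, H40:-1/##/../.#/.#/##
~ [##/##/.#/.#/..] V move#2: V20:-1/##/##/##/##/.., V30:+1/##/##/.#/##/#.*
~ [##/##/.#/##/#.] end (terminal -1, H#3); searched ##/../.#/.#/.. to 5
compare (V): move=-1 vs pass=+1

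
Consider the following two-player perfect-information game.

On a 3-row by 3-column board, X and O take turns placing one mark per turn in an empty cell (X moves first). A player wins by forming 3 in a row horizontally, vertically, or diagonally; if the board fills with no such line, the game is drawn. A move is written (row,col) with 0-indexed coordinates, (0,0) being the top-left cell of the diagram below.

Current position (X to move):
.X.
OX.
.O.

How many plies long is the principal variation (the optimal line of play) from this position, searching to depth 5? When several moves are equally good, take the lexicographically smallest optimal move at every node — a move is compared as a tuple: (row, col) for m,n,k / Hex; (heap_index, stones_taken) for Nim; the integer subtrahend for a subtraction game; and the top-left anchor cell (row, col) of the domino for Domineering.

[.X./OX./.O.] X move#1: (0,0):+1/XX./OX./.O.*, (0,2):+1/.XX/OX./.O., (1,2):-1/.X./OXX/.O., (2,0):+0/.X./OX./XO., (2,2):+0/.X./OX./.OX
[XX./OX./.O.] O move#2: (0,2):-1/XXO/OX./.O.*, (1,2):-1/XX./OXO/.O., (2,0):-1/XX./OX./OO., (2,2):-1/XX./OX./.OO
[XXO/OX./.O.] X move#3: (1,2):+0/XXO/OXX/.O., (2,0):+0/XXO/OX./XO., (2,2):+1/XXO/OX./.OX*
[XXO/OX./.OX] end (terminal -1, O#4); searched .X./OX./.O. to 5

PV length from [.X./OX./.O.]: 3 plies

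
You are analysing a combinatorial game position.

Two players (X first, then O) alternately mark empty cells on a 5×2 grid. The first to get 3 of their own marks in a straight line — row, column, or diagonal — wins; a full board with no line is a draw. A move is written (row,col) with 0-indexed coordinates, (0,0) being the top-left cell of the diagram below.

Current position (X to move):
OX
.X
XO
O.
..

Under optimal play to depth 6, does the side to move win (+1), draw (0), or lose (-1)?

value(OX/.X/XO/O./.., X) = 0

[OX/.X/XO/O./..] X move#1: (1,0):+0/OX/XX/XO/O./..*, (3,1):+0/OX/.X/XO/OX/.., (4,0):+0/OX/.X/XO/O./X., (4,1):+0/OX/.X/XO/O./.X
[OX/XX/XO/O./..] O move#2: (3,1):+0/OX/XX/XO/OO/..*, (4,0):+0/OX/XX/XO/O./O., (4,1):+0/OX/XX/XO/O./.O
[OX/XX/XO/OO/..] X move#3: (4,0):-1/OX/XX/XO/OO/X., (4,1):+0/OX/XX/XO/OO/.X*
[OX/XX/XO/OO/.X] O move#4: (4,0):+0/OX/XX/XO/OO/OX*
[OX/XX/XO/OO/OX] end (terminal +0, X#5); searched OX/.X/XO/O./.. to 6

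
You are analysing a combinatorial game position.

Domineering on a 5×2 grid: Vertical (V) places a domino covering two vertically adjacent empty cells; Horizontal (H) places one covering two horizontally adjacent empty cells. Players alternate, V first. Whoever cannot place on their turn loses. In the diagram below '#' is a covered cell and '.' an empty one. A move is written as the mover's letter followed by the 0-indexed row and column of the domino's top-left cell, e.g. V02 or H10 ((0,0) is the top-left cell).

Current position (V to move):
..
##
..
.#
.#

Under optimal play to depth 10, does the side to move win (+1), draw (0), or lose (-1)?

value(../##/../.#/.#, V) = -1

p1 V@[../##/../.#/.#]: V20[../##/#./##/.#]-1* V30[../##/../##/##]-1
p2 H@[../##/#./##/.#]: H00[##/##/#./##/.#]+1*
p3 V@[##/##/#./##/.#] terminal -1; root [../##/../.#/.#] d10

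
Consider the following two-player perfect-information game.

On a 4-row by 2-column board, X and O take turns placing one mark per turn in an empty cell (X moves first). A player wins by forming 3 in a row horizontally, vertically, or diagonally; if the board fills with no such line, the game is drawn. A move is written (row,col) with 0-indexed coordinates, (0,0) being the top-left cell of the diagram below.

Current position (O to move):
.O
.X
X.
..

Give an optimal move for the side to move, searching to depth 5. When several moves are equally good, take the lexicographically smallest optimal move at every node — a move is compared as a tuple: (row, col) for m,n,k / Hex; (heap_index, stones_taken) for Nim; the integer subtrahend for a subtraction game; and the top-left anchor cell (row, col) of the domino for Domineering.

O's best at [.O/.X/X./..]: (0,0)

p1 O@[.O/.X/X./..]: (0,0)[OO/.X/X./..]+0* (1,0)[.O/OX/X./..]+0 (2,1)[.O/.X/XO/..]-1 (3,0)[.O/.X/X./O.]+0 (3,1)[.O/.X/X./.O]-1
p2 X@[OO/.X/X./..]: (1,0)[OO/XX/X./..]+0* (2,1)[OO/.X/XX/..]+0 (3,0)[OO/.X/X./X.]+0 (3,1)[OO/.X/X./.X]+0
p3 O@[OO/XX/X./..]: (2,1)[OO/XX/XO/..]-1 (3,0)[OO/XX/X./O.]+0* (3,1)[OO/XX/X./.O]-1
p4 X@[OO/XX/X./O.]: (2,1)[OO/XX/XX/O.]+0* (3,1)[OO/XX/X./OX]+0
p5 O@[OO/XX/XX/O.]: (3,1)[OO/XX/XX/OO]+0*
p6 X@[OO/XX/XX/OO] terminal +0; root [.O/.X/X./..] d5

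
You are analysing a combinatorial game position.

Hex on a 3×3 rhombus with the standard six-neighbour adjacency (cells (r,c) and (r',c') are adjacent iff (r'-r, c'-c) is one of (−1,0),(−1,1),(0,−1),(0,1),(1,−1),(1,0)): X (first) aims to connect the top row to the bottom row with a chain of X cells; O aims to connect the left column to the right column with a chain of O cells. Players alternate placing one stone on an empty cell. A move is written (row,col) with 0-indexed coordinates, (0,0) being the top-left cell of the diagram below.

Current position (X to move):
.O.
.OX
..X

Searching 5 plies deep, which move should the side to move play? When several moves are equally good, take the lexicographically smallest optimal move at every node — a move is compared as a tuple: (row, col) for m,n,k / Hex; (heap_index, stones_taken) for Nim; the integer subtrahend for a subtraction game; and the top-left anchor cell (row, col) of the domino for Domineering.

X's best at [.O./.OX/..X]: (0,2)

ply 1, X at .O./.OX/..X | (0,0)=-1→XO./.OX/..X; (0,2)=+1→.OX/.OX/..X*; (1,0)=-1→.O./XOX/..X; (2,0)=-1→.O./.OX/X.X; (2,1)=-1→.O./.OX/.XX
ply 2: .OX/.OX/..X is terminal -1 (O); from .O./.OX/..X depth 5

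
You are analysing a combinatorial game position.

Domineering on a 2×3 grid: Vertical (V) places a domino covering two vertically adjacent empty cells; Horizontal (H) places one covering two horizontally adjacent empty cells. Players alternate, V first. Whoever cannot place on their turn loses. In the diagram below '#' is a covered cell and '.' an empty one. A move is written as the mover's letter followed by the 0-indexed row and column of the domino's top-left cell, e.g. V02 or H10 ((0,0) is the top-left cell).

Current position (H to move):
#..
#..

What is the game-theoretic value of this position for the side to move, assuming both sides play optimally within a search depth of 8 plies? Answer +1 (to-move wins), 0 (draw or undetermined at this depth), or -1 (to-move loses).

value(#../#.., H) = +1

[#../#..] H move#1: H01:+1/###/#..*, H11:+1/#../###
[###/#..] end (terminal -1, V#2); searched #../#.. to 8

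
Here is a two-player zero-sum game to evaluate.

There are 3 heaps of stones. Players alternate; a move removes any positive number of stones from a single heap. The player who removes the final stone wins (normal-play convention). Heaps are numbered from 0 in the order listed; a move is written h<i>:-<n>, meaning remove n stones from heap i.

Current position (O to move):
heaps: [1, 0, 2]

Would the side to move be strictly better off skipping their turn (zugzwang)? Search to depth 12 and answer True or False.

zugzwang((1,0,2), O) = False

[(1,0,2)] O move#1: h0:-1:-1/(0,0,2), h2:-1:+1/(1,0,1)*, h2:-2:-1/(1,0,0)
[(1,0,1)] X move#2: h0:-1:-1/(0,0,1)*, h2:-1:-1/(1,0,0)
[(0,0,1)] O move#3: h2:-1:+1/(0,0,0)*
[(0,0,0)] end (terminal -1, X#4); searched (1,0,2) to 12
if O skipped the turn, X would face:
~ [(1,0,2)] X move#1: h0:-1:-1/(0,0,2), h2:-1:+1/(1,0,1)*, h2:-2:-1/(1,0,0)
~ [(1,0,1)] O move#2: h0:-1:-1/(0,0,1)*, h2:-1:-1/(1,0,0)
~ [(0,0,1)] X move#3: h2:-1:+1/(0,0,0)*
~ [(0,0,0)] end (terminal -1, O#4); searched (1,0,2) to 12
compare (O): move=+1 vs pass=-1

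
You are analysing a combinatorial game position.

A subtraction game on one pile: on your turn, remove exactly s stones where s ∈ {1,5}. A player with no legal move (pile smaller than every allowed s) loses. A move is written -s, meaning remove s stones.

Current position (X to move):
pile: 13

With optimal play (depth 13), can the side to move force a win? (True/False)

[13] X move#1: -1:+1/12*, -5:+1/8
[12] O move#2: -1:-1/11*, -5:-1/7
[11] X move#3: -1:+1/10*, -5:+1/6
[10] O move#4: -1:-1/9*, -5:-1/5
[9] X move#5: -1:+1/8*, -5:+1/4
[8] O move#6: -1:-1/7*, -5:-1/3
[7] X move#7: -1:+1/6*, -5:+1/2
[6] O move#8: -1:-1/5*, -5:-1/1
[5] X move#9: -1:+1/4*, -5:+1/0
[4] O move#10: -1:-1/3*
[3] X move#11: -1:+1/2*
[2] O move#12: -1:-1/1*
[1] X move#13: -1:+1/0*
[0] end (terminal -1, O#14); searched 13 to 13

X winning at [13]: True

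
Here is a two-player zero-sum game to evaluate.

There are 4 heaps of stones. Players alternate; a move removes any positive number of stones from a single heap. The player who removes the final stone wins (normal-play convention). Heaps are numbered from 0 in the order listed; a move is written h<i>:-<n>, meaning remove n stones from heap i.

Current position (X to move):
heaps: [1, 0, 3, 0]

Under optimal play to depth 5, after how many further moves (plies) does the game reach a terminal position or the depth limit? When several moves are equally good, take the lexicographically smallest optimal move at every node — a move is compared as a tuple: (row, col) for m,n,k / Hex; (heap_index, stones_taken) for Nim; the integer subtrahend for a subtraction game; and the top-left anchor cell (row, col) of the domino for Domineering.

PV length from [(1,0,3,0)]: 3 plies

ply 1, X at (1,0,3,0) | h0:-1=-1→(0,0,3,0); h2:-1=-1→(1,0,2,0); h2:-2=+1→(1,0,1,0)*; h2:-3=-1→(1,0,0,0)
ply 2, O at (1,0,1,0) | h0:-1=-1→(0,0,1,0)*; h2:-1=-1→(1,0,0,0)
ply 3, X at (0,0,1,0) | h2:-1=+1→(0,0,0,0)*
ply 4: (0,0,0,0) is terminal -1 (O); from (1,0,3,0) depth 5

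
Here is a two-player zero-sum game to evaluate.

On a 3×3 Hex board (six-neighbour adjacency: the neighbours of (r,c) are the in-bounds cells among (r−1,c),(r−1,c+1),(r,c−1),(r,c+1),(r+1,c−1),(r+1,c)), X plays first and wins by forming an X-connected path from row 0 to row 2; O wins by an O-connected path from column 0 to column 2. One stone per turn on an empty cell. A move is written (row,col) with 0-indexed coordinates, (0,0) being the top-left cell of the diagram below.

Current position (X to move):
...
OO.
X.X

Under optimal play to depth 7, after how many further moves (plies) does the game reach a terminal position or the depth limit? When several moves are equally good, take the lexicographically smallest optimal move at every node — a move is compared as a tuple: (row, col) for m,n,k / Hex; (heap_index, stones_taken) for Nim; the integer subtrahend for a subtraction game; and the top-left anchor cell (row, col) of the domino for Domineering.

PV length from [.../OO./X.X]: 4 plies

[.../OO./X.X] X move#1: (0,0):-1/X../OO./X.X*, (0,1):-1/.X./OO./X.X, (0,2):-1/..X/OO./X.X, (1,2):-1/.../OOX/X.X, (2,1):-1/.../OO./XXX
[X../OO./X.X] O move#2: (0,1):+1/XO./OO./X.X*, (0,2):+1/X.O/OO./X.X, (1,2):+1/X../OOO/X.X, (2,1):+1/X../OO./XOX
[XO./OO./X.X] X move#3: (0,2):-1/XOX/OO./X.X*, (1,2):-1/XO./OOX/X.X, (2,1):-1/XO./OO./XXX
[XOX/OO./X.X] O move#4: (1,2):+1/XOX/OOO/X.X*, (2,1):-1/XOX/OO./XOX
[XOX/OOO/X.X] end (terminal -1, X#5); searched .../OO./X.X to 7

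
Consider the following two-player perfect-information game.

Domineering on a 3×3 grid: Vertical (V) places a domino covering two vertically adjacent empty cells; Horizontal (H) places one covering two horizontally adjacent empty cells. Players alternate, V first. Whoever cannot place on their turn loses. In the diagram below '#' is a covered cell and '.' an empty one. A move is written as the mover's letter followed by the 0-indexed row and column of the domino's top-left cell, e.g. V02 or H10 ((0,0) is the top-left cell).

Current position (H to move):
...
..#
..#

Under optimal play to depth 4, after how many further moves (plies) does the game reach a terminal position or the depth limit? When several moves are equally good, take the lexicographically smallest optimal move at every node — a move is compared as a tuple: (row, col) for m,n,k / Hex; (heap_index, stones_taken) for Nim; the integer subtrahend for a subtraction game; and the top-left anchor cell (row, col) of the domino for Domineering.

p1 H@[.../..#/..#]: H00[##./..#/..#]-1 H01[.##/..#/..#]-1 H10[.../###/..#]+1* H20[.../..#/###]-1
p2 V@[.../###/..#] terminal -1; root [.../..#/..#] d4

PV length from [.../..#/..#]: 1 ply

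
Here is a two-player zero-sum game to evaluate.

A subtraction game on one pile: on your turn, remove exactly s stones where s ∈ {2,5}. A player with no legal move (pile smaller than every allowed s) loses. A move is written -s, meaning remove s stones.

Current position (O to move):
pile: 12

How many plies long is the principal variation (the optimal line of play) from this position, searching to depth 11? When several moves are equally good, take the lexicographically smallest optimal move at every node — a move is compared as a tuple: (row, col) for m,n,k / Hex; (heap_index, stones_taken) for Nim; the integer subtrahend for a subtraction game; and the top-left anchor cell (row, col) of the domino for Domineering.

PV length from [12]: 3 plies

[12] O move#1: -2:-1/10, -5:+1/7*
[7] X move#2: -2:-1/5*, -5:-1/2
[5] O move#3: -2:-1/3, -5:+1/0*
[0] end (terminal -1, X#4); searched 12 to 11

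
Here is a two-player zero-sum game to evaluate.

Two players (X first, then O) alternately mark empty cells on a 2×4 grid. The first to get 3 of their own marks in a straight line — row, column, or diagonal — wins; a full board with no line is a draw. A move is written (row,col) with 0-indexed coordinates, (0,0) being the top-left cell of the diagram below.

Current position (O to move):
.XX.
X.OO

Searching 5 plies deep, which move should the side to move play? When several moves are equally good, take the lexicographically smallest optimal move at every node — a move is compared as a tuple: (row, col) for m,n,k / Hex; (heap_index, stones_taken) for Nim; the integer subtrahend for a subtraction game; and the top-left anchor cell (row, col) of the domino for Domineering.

O's best at [.XX./X.OO]: (1,1)

ply 1, O at .XX./X.OO | (0,0)=-1→OXX./X.OO; (0,3)=-1→.XXO/X.OO; (1,1)=+1→.XX./XOOO*
ply 2: .XX./XOOO is terminal -1 (X); from .XX./X.OO depth 5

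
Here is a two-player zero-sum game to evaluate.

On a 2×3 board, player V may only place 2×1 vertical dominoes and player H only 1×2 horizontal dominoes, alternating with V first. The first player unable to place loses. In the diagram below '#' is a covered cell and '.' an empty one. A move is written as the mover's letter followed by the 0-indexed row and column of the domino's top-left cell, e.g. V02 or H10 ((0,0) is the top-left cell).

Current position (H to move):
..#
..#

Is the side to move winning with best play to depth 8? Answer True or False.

[..#/..#] H move#1: H00:+1/###/..#*, H10:+1/..#/###
[###/..#] end (terminal -1, V#2); searched ..#/..# to 8

H winning at [..#/..#]: True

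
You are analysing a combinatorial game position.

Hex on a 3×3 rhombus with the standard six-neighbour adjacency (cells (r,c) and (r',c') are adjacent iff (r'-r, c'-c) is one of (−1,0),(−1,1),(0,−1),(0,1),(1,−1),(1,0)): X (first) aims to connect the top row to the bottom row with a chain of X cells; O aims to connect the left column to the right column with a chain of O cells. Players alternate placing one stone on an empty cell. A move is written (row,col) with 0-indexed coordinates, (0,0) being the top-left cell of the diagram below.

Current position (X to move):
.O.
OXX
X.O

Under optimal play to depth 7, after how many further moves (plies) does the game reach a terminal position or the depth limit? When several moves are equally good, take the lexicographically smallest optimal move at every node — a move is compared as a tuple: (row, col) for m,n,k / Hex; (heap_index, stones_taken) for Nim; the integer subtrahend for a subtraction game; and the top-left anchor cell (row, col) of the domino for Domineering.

ply 1, X at .O./OXX/X.O | (0,0)=-1→XO./OXX/X.O; (0,2)=+1→.OX/OXX/X.O*; (2,1)=-1→.O./OXX/XXO
ply 2: .OX/OXX/X.O is terminal -1 (O); from .O./OXX/X.O depth 7

PV length from [.O./OXX/X.O]: 1 ply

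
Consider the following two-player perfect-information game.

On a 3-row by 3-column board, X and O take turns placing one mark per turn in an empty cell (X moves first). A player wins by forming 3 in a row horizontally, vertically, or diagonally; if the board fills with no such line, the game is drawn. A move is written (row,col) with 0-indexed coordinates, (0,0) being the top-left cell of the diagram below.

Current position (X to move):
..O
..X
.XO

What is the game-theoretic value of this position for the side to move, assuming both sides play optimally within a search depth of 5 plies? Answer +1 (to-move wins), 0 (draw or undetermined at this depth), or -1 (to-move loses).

p1 X@[..O/..X/.XO]: (0,0)[X.O/..X/.XO]+0 (0,1)[.XO/..X/.XO]-1 (1,0)[..O/X.X/.XO]-1 (1,1)[..O/.XX/.XO]+1* (2,0)[..O/..X/XXO]-1
p2 O@[..O/.XX/.XO]: (0,0)[O.O/.XX/.XO]-1* (0,1)[.OO/.XX/.XO]-1 (1,0)[..O/OXX/.XO]-1 (2,0)[..O/.XX/OXO]-1
p3 X@[O.O/.XX/.XO]: (0,1)[OXO/.XX/.XO]+1* (1,0)[O.O/XXX/.XO]+1 (2,0)[O.O/.XX/XXO]-1
p4 O@[OXO/.XX/.XO] terminal -1; root [..O/..X/.XO] d5

value(..O/..X/.XO, X) = +1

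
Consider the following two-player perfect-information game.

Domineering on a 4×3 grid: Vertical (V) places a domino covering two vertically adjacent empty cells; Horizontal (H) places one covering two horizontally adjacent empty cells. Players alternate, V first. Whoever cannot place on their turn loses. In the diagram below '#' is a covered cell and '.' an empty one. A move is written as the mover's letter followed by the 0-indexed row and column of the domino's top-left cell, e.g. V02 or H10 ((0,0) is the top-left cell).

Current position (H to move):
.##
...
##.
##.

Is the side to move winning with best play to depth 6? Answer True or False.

p1 H@[.##/.../##./##.]: H10[.##/##./##./##.]-1* H11[.##/.##/##./##.]-1
p2 V@[.##/##./##./##.]: V12[.##/###/###/##.]+1* V22[.##/##./###/###]+1
p3 H@[.##/###/###/##.] terminal -1; root [.##/.../##./##.] d6

H winning at [.##/.../##./##.]: False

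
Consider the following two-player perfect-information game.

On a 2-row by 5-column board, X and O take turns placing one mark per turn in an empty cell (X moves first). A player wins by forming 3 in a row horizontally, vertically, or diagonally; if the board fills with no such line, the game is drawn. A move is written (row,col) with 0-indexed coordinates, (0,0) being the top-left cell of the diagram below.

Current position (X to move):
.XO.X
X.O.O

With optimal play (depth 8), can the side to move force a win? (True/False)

X winning at [.XO.X/X.O.O]: False

[.XO.X/X.O.O] X move#1: (0,0):-1/XXO.X/X.O.O, (0,3):-1/.XOXX/X.O.O, (1,1):-1/.XO.X/XXO.O, (1,3):+0/.XO.X/X.OXO*
[.XO.X/X.OXO] O move#2: (0,0):+0/OXO.X/X.OXO*, (0,3):+0/.XOOX/X.OXO, (1,1):+0/.XO.X/XOOXO
[OXO.X/X.OXO] X move#3: (0,3):+0/OXOXX/X.OXO*, (1,1):+0/OXO.X/XXOXO
[OXOXX/X.OXO] O move#4: (1,1):+0/OXOXX/XOOXO*
[OXOXX/XOOXO] end (terminal +0, X#5); searched .XO.X/X.O.O to 8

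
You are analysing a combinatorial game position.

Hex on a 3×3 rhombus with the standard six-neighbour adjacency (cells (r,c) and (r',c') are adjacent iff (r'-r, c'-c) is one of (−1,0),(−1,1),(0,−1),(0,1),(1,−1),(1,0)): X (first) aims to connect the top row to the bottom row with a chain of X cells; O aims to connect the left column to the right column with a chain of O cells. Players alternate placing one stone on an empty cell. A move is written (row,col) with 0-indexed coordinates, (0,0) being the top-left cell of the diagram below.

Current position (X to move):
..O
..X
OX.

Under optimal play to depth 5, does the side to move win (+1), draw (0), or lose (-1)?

ply 1, X at ..O/..X/OX. | (0,0)=-1→X.O/..X/OX.*; (0,1)=-1→.XO/..X/OX.; (1,0)=-1→..O/X.X/OX.; (1,1)=-1→..O/.XX/OX.; (2,2)=-1→..O/..X/OXX
ply 2, O at X.O/..X/OX. | (0,1)=+1→XOO/..X/OX.*; (1,0)=+1→X.O/O.X/OX.; (1,1)=+1→X.O/.OX/OX.; (2,2)=-1→X.O/..X/OXO
ply 3, X at XOO/..X/OX. | (1,0)=-1→XOO/X.X/OX.*; (1,1)=-1→XOO/.XX/OX.; (2,2)=-1→XOO/..X/OXX
ply 4, O at XOO/X.X/OX. | (1,1)=+1→XOO/XOX/OX.*; (2,2)=-1→XOO/X.X/OXO
ply 5: XOO/XOX/OX. is terminal -1 (X); from ..O/..X/OX. depth 5

value(..O/..X/OX., X) = -1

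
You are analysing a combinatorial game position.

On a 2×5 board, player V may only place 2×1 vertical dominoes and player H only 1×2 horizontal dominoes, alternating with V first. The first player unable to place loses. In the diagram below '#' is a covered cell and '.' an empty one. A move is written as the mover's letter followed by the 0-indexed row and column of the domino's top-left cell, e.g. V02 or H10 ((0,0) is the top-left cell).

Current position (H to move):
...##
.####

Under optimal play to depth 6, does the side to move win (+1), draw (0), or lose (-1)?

p1 H@[...##/.####]: H00[##.##/.####]+1* H01[.####/.####]-1
p2 V@[##.##/.####] terminal -1; root [...##/.####] d6

value(...##/.####, H) = +1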